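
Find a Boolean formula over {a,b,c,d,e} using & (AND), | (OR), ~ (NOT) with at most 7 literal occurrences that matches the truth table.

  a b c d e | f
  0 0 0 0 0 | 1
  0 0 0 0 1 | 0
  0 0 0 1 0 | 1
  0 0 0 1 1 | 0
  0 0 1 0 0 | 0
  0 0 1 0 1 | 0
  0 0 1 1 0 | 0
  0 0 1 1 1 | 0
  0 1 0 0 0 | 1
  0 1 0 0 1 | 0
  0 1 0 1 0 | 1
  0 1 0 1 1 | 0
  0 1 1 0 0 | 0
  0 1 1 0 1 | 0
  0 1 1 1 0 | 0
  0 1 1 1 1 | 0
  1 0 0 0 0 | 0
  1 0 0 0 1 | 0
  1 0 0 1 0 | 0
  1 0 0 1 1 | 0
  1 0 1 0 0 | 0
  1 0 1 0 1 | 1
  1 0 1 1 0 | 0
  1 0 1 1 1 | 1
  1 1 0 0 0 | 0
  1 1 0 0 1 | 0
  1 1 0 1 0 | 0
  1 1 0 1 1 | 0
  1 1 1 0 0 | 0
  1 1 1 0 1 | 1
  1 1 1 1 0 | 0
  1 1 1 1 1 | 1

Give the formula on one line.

  ~e = 10101010101010101010101010101010
  ~c = 11110000111100001111000011110000
  ~a = 11111111111111110000000000000000
  (~c & ~a) = 11110000111100000000000000000000
  (~e & (~c & ~a)) = 10100000101000000000000000000000
  (a & c) = 00000000000000000000111100001111
  ((a & c) & e) = 00000000000000000000010100000101
  ((~e & (~c & ~a)) | ((a & c) & e)) = 10100000101000000000010100000101

((~e & (~c & ~a)) | ((a & c) & e))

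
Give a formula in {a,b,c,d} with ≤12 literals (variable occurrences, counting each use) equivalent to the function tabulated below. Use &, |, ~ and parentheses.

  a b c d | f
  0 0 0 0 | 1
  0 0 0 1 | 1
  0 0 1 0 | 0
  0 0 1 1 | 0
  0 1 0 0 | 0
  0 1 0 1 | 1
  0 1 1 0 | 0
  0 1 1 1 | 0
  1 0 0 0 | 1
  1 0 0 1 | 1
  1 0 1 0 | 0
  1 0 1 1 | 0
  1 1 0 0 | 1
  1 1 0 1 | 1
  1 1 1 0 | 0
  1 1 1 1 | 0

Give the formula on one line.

  ~c = 1100110011001100
  (d & ~c) = 0100010001000100
  ~b = 1111000011110000
  (a | ~b) = 1111000011111111
  (a | ~c) = 1100110011111111
  ((a | ~c) | d) = 1101110111111111
  (((a | ~c) | d) & c) = 0001000100110011
  ((a | ~b) | (((a | ~c) | d) & c)) = 1111000111111111
  ((d & ~c) | ((a | ~b) | (((a | ~c) | d) & c))) = 1111010111111111
  (~c & ((d & ~c) | ((a | ~b) | (((a | ~c) | d) & c)))) = 1100010011001100

(~c & ((d & ~c) | ((a | ~b) | (((a | ~c) | d) & c))))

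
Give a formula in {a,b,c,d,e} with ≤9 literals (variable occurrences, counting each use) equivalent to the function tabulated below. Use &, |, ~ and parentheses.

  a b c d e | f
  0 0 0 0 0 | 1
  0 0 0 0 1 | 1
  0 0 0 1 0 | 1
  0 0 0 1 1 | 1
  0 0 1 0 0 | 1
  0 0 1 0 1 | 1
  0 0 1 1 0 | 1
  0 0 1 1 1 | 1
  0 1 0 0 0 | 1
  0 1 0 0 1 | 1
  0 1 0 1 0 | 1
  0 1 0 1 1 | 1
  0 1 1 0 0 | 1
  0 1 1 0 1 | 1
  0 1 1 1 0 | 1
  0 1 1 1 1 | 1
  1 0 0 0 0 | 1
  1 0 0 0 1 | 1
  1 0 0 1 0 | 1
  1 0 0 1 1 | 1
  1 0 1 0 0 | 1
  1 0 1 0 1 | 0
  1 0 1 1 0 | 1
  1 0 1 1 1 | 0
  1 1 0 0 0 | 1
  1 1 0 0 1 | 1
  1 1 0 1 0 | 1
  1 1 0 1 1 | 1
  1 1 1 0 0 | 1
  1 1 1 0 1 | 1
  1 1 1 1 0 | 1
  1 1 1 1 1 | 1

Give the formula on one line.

((~c & e) | ((b | ~e) | ((e & ~a) & (c | (e & b)))))

  ~c = 11110000111100001111000011110000
  (~c & e) = 01010000010100000101000001010000
  ~e = 10101010101010101010101010101010
  (b | ~e) = 10101010111111111010101011111111
  ~a = 11111111111111110000000000000000
  (e & ~a) = 01010101010101010000000000000000
  (e & b) = 00000000010101010000000001010101
  (c | (e & b)) = 00001111010111110000111101011111
  ((e & ~a) & (c | (e & b))) = 00000101010101010000000000000000
  ((b | ~e) | ((e & ~a) & (c | (e & b)))) = 10101111111111111010101011111111
  ((~c & e) | ((b | ~e) | ((e & ~a) & (c | (e & b))))) = 11111111111111111111101011111111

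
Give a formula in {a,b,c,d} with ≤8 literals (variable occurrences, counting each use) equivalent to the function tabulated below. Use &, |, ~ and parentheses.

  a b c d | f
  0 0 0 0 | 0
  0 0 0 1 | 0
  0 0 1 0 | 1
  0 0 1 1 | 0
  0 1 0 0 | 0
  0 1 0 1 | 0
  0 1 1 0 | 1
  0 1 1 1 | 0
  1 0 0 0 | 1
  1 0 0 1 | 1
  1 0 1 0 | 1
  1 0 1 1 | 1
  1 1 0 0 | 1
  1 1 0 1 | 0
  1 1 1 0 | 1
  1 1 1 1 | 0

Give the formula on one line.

(((~d | (~a | ~b)) & a) | (~d & c))

  ~d = 1010101010101010
  ~a = 1111111100000000
  ~b = 1111000011110000
  (~a | ~b) = 1111111111110000
  (~d | (~a | ~b)) = 1111111111111010
  ((~d | (~a | ~b)) & a) = 0000000011111010
  (~d & c) = 0010001000100010
  (((~d | (~a | ~b)) & a) | (~d & c)) = 0010001011111010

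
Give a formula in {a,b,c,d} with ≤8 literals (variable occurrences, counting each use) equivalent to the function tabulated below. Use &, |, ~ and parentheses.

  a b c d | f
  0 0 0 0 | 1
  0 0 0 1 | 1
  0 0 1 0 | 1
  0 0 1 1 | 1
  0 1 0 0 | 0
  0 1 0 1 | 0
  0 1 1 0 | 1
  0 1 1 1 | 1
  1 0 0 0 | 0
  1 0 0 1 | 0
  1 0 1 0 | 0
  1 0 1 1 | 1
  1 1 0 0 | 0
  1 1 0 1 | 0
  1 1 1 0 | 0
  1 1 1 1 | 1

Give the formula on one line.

  ~b = 1111000011110000
  (c | ~b) = 1111001111110011
  ~a = 1111111100000000
  (d & c) = 0001000100010001
  (~a | (d & c)) = 1111111100010001
  ((c | ~b) & (~a | (d & c))) = 1111001100010001

((c | ~b) & (~a | (d & c)))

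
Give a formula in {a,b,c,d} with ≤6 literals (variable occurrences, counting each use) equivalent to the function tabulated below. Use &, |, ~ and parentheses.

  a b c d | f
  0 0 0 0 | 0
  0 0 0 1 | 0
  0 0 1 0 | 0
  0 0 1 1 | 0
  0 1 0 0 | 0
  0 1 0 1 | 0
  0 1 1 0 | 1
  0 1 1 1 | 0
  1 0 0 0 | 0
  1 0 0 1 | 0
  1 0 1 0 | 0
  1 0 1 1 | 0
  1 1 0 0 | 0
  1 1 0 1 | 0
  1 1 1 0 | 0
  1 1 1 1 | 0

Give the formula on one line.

((~d & (c & b)) & (~a | ~c))

  ~d = 1010101010101010
  (c & b) = 0000001100000011
  (~d & (c & b)) = 0000001000000010
  ~a = 1111111100000000
  ~c = 1100110011001100
  (~a | ~c) = 1111111111001100
  ((~d & (c & b)) & (~a | ~c)) = 0000001000000000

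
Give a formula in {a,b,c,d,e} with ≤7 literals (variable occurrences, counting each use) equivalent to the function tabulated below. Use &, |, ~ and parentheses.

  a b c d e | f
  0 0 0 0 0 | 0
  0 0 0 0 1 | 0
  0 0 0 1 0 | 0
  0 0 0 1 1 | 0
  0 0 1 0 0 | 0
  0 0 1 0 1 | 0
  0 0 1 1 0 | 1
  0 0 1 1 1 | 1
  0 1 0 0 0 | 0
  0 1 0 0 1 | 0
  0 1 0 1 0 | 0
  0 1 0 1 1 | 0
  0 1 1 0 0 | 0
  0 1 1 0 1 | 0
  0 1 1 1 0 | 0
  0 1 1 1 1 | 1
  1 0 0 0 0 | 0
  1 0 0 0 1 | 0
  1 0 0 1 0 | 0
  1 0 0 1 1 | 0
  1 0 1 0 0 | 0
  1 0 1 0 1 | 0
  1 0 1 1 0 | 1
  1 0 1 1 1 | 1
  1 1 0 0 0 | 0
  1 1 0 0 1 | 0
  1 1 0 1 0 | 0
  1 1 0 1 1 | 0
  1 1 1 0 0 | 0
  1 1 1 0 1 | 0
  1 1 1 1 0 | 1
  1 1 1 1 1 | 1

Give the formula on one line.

  ~b = 11111111000000001111111100000000
  (e | ~b) = 11111111010101011111111101010101
  ((e | ~b) | a) = 11111111010101011111111111111111
  (c & ((e | ~b) | a)) = 00001111000001010000111100001111
  ~c = 11110000111100001111000011110000
  (~c | d) = 11110011111100111111001111110011
  ((c & ((e | ~b) | a)) & (~c | d)) = 00000011000000010000001100000011

((c & ((e | ~b) | a)) & (~c | d))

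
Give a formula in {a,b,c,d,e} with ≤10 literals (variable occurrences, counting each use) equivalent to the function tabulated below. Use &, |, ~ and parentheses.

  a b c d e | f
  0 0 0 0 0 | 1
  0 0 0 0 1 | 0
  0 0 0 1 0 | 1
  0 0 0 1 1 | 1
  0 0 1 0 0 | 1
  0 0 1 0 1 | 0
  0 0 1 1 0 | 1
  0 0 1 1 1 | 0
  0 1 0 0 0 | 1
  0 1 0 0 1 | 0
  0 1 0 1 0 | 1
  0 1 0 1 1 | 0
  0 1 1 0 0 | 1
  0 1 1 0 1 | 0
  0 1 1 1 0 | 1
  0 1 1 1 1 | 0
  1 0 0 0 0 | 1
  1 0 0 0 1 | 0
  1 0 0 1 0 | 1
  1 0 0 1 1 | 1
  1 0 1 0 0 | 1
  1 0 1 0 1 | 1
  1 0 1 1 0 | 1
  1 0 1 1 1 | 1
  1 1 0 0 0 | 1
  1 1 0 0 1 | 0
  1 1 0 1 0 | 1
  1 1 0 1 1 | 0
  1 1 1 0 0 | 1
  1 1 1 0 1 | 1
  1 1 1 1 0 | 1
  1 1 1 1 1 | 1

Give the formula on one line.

(~e | ((c | d) & ((~b & ~c) | (a & c))))

  ~e = 10101010101010101010101010101010
  (c | d) = 00111111001111110011111100111111
  ~b = 11111111000000001111111100000000
  ~c = 11110000111100001111000011110000
  (~b & ~c) = 11110000000000001111000000000000
  (a & c) = 00000000000000000000111100001111
  ((~b & ~c) | (a & c)) = 11110000000000001111111100001111
  ((c | d) & ((~b & ~c) | (a & c))) = 00110000000000000011111100001111
  (~e | ((c | d) & ((~b & ~c) | (a & c)))) = 10111010101010101011111110101111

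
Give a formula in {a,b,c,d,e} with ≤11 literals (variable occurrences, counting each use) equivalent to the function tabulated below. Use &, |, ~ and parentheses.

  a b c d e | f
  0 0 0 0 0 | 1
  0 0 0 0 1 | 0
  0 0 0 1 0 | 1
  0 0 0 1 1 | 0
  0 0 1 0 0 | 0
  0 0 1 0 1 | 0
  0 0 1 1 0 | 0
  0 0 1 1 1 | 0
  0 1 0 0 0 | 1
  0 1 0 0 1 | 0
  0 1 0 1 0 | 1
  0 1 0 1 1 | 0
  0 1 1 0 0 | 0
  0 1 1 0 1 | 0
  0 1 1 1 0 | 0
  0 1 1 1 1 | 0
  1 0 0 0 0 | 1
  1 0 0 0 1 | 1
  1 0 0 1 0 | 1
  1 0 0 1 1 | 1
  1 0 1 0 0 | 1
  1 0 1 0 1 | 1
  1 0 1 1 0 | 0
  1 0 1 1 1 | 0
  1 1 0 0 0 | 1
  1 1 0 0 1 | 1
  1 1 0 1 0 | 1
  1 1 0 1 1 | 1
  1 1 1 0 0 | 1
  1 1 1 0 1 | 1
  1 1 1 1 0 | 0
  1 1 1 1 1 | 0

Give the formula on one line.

  ~d = 11001100110011001100110011001100
  ~c = 11110000111100001111000011110000
  (e | ~c) = 11110101111101011111010111110101
  ~a = 11111111111111110000000000000000
  (~c | ~a) = 11111111111111111111000011110000
  ((e | ~c) & (~c | ~a)) = 11110101111101011111000011110000
  (~d | ((e | ~c) & (~c | ~a))) = 11111101111111011111110011111100
  ~e = 10101010101010101010101010101010
  (~e & ~c) = 10100000101000001010000010100000
  (a | (~e & ~c)) = 10100000101000001111111111111111
  ((~d | ((e | ~c) & (~c | ~a))) & (a | (~e & ~c))) = 10100000101000001111110011111100

((~d | ((e | ~c) & (~c | ~a))) & (a | (~e & ~c)))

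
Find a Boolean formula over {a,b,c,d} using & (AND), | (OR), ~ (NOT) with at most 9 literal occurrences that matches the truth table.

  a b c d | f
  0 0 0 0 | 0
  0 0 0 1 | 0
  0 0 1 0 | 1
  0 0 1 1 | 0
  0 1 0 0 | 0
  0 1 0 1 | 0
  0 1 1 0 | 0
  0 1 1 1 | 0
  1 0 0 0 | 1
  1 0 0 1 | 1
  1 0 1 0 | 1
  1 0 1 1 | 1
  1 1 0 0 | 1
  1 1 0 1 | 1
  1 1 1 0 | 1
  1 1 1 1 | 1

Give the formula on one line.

(a | ((c & (~b & ~d)) & (~a | (a & ~c))))

  ~b = 1111000011110000
  ~d = 1010101010101010
  (~b & ~d) = 1010000010100000
  (c & (~b & ~d)) = 0010000000100000
  ~a = 1111111100000000
  ~c = 1100110011001100
  (a & ~c) = 0000000011001100
  (~a | (a & ~c)) = 1111111111001100
  ((c & (~b & ~d)) & (~a | (a & ~c))) = 0010000000000000
  (a | ((c & (~b & ~d)) & (~a | (a & ~c)))) = 0010000011111111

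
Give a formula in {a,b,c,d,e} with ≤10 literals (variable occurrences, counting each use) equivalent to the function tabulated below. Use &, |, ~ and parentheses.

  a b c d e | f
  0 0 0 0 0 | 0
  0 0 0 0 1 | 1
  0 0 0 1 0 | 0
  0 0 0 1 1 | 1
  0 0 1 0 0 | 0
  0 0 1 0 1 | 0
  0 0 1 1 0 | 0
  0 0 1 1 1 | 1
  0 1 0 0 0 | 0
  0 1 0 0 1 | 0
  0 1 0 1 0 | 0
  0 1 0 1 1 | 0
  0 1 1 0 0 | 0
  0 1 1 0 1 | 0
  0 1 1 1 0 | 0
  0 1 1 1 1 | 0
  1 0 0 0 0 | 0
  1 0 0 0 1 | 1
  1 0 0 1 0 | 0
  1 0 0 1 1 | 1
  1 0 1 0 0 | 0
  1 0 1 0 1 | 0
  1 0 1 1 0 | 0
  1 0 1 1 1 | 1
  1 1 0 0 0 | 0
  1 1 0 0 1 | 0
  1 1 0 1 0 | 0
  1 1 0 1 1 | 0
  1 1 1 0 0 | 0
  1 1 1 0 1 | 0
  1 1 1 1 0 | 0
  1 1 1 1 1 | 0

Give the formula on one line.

(((d | b) | ((~c & e) | b)) & (e & ~b))

  (d | b) = 00110011111111110011001111111111
  ~c = 11110000111100001111000011110000
  (~c & e) = 01010000010100000101000001010000
  ((~c & e) | b) = 01010000111111110101000011111111
  ((d | b) | ((~c & e) | b)) = 01110011111111110111001111111111
  ~b = 11111111000000001111111100000000
  (e & ~b) = 01010101000000000101010100000000
  (((d | b) | ((~c & e) | b)) & (e & ~b)) = 01010001000000000101000100000000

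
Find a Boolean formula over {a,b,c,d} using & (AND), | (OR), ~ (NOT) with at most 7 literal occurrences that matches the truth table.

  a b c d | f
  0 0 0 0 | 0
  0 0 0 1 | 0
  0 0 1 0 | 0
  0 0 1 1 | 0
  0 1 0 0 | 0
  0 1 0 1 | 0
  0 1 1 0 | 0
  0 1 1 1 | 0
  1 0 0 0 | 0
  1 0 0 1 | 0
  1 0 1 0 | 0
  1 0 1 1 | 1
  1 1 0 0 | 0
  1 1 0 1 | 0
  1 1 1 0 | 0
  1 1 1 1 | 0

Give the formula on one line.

  ~b = 1111000011110000
  (~b & d) = 0101000001010000
  ((~b & d) & c) = 0001000000010000
  (d & a) = 0000000001010101
  ((d & a) & ~b) = 0000000001010000
  (((~b & d) & c) & ((d & a) & ~b)) = 0000000000010000

(((~b & d) & c) & ((d & a) & ~b))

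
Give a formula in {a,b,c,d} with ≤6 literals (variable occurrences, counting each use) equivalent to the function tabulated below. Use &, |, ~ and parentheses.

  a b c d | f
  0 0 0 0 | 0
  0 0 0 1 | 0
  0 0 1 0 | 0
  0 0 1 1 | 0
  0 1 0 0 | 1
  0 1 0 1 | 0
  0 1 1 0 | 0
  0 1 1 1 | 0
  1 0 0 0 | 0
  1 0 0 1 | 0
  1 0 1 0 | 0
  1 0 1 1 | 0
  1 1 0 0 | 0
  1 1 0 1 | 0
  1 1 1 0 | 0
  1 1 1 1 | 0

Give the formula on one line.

  ~d = 1010101010101010
  (b & ~d) = 0000101000001010
  ~a = 1111111100000000
  ~c = 1100110011001100
  (~a & ~c) = 1100110000000000
  ((b & ~d) & (~a & ~c)) = 0000100000000000

((b & ~d) & (~a & ~c))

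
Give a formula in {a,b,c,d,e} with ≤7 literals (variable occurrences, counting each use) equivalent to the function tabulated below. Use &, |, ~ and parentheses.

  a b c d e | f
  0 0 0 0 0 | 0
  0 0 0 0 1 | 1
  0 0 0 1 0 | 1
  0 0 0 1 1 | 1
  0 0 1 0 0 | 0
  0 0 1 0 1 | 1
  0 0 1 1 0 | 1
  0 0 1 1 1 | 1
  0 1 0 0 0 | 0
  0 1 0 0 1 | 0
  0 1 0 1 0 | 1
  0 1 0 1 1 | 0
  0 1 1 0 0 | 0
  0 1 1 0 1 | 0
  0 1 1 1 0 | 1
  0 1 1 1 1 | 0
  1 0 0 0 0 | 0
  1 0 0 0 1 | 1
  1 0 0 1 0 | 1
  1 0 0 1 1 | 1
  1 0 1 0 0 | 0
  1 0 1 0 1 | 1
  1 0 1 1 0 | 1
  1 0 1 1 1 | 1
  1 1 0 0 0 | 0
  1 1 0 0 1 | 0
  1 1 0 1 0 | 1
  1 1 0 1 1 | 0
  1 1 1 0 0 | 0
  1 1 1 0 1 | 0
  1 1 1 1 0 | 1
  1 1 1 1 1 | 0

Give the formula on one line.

((d | ((e | b) & ~b)) & (~e | ~b))

  (e | b) = 01010101111111110101010111111111
  ~b = 11111111000000001111111100000000
  ((e | b) & ~b) = 01010101000000000101010100000000
  (d | ((e | b) & ~b)) = 01110111001100110111011100110011
  ~e = 10101010101010101010101010101010
  (~e | ~b) = 11111111101010101111111110101010
  ((d | ((e | b) & ~b)) & (~e | ~b)) = 01110111001000100111011100100010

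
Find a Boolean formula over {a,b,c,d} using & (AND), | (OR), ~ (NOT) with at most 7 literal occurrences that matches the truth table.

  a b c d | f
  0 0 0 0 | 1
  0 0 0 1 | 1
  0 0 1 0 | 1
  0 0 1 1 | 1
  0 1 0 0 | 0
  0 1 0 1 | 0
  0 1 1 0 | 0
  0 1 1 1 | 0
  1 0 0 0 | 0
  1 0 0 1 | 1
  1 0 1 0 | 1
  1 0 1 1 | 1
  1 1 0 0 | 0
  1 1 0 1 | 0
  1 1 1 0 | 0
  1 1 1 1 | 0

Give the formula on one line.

  ~b = 1111000011110000
  ~a = 1111111100000000
  (~a | c) = 1111111100110011
  (d | (~a | c)) = 1111111101110111
  (~b & (d | (~a | c))) = 1111000001110000

(~b & (d | (~a | c)))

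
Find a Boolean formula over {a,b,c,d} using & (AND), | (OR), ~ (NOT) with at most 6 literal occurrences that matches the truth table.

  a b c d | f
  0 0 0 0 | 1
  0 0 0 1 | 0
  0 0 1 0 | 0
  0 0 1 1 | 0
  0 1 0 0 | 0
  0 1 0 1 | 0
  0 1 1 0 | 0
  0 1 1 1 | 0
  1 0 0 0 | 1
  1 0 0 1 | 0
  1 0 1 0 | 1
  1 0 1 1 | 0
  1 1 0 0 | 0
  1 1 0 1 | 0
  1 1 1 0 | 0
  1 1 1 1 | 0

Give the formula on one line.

(~d & (((a | ~c) | d) & ~b))

  ~d = 1010101010101010
  ~c = 1100110011001100
  (a | ~c) = 1100110011111111
  ((a | ~c) | d) = 1101110111111111
  ~b = 1111000011110000
  (((a | ~c) | d) & ~b) = 1101000011110000
  (~d & (((a | ~c) | d) & ~b)) = 1000000010100000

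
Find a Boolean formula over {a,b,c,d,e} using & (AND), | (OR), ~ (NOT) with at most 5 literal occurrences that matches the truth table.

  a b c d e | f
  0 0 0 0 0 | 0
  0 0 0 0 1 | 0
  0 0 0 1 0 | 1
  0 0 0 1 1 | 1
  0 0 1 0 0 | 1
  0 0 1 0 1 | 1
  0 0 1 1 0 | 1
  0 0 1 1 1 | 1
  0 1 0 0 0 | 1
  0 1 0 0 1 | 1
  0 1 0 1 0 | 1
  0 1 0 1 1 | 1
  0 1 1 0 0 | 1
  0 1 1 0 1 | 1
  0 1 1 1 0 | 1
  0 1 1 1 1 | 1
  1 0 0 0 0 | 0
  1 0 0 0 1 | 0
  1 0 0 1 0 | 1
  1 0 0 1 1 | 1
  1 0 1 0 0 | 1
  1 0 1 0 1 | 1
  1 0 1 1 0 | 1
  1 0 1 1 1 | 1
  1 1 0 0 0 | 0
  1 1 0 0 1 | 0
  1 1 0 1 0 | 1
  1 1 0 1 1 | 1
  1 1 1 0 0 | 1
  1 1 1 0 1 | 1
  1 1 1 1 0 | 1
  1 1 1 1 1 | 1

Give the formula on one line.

((c | ((b & ~a) & ~c)) | d)

  ~a = 11111111111111110000000000000000
  (b & ~a) = 00000000111111110000000000000000
  ~c = 11110000111100001111000011110000
  ((b & ~a) & ~c) = 00000000111100000000000000000000
  (c | ((b & ~a) & ~c)) = 00001111111111110000111100001111
  ((c | ((b & ~a) & ~c)) | d) = 00111111111111110011111100111111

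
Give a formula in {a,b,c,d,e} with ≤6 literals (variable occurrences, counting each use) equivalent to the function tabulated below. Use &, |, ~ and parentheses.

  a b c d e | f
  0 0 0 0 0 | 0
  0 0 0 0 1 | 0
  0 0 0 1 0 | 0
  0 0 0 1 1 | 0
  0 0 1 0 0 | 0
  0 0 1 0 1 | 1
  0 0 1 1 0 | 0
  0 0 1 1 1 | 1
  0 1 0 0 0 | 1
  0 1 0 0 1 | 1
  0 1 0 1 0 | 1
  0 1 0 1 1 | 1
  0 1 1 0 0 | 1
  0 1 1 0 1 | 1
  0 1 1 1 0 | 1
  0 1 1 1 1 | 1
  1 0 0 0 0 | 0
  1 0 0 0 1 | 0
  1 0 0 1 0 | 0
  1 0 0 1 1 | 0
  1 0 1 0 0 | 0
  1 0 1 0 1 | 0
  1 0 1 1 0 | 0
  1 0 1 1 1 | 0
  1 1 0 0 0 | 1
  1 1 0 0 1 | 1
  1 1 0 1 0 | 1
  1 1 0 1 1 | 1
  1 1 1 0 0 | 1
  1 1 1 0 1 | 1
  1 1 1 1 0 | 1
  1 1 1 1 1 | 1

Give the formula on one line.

(b | (~a & (e & (a | c))))

  ~a = 11111111111111110000000000000000
  (a | c) = 00001111000011111111111111111111
  (e & (a | c)) = 00000101000001010101010101010101
  (~a & (e & (a | c))) = 00000101000001010000000000000000
  (b | (~a & (e & (a | c)))) = 00000101111111110000000011111111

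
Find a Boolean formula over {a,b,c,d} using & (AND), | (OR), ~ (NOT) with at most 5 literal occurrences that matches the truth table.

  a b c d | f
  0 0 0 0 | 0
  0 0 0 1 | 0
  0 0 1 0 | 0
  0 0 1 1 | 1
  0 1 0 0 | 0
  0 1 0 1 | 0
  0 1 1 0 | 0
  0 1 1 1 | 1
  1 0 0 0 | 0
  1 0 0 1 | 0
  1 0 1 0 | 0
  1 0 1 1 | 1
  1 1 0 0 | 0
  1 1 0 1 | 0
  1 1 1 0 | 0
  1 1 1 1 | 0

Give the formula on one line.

(d & (((~a | ~b) | ~d) & c))

  ~a = 1111111100000000
  ~b = 1111000011110000
  (~a | ~b) = 1111111111110000
  ~d = 1010101010101010
  ((~a | ~b) | ~d) = 1111111111111010
  (((~a | ~b) | ~d) & c) = 0011001100110010
  (d & (((~a | ~b) | ~d) & c)) = 0001000100010000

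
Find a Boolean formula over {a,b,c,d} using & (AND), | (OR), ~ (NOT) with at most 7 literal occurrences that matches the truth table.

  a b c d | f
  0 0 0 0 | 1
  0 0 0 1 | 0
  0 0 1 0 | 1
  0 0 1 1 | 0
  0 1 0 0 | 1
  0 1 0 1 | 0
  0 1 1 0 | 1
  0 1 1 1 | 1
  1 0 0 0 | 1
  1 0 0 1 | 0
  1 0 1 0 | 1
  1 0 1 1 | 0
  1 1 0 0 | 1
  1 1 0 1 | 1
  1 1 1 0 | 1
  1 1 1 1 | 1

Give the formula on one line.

  ~d = 1010101010101010
  (c | ~d) = 1011101110111011
  (b & a) = 0000000000001111
  ((c | ~d) | (b & a)) = 1011101110111111
  (b | ~d) = 1010111110101111
  (((c | ~d) | (b & a)) & (b | ~d)) = 1010101110101111

(((c | ~d) | (b & a)) & (b | ~d))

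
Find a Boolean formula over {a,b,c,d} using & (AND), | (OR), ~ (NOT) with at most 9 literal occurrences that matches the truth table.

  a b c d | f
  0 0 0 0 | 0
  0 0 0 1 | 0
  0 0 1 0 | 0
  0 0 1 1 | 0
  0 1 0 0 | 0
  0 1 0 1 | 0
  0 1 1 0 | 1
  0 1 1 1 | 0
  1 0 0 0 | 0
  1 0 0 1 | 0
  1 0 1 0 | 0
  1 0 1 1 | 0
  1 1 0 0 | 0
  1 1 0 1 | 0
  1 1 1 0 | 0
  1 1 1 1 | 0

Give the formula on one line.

((c | d) & (((~a & c) | (~c & ~b)) & (~d & (b | a))))

  (c | d) = 0111011101110111
  ~a = 1111111100000000
  (~a & c) = 0011001100000000
  ~c = 1100110011001100
  ~b = 1111000011110000
  (~c & ~b) = 1100000011000000
  ((~a & c) | (~c & ~b)) = 1111001111000000
  ~d = 1010101010101010
  (b | a) = 0000111111111111
  (~d & (b | a)) = 0000101010101010
  (((~a & c) | (~c & ~b)) & (~d & (b | a))) = 0000001010000000
  ((c | d) & (((~a & c) | (~c & ~b)) & (~d & (b | a)))) = 0000001000000000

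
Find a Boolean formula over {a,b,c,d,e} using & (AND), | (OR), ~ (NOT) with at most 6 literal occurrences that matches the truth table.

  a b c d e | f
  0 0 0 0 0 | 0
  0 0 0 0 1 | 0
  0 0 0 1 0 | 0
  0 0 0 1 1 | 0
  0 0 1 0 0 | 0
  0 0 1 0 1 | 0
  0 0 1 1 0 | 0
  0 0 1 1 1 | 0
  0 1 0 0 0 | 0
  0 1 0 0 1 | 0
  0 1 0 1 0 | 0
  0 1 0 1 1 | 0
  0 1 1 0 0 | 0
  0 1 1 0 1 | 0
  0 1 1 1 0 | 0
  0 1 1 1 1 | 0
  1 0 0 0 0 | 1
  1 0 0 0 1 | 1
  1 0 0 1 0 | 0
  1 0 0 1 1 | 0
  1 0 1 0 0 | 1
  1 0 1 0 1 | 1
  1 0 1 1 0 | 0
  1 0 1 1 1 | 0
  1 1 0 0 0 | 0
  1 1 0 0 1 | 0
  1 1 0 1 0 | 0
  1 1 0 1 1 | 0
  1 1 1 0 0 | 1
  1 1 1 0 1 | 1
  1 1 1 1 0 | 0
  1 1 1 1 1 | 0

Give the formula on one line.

  ~b = 11111111000000001111111100000000
  ~d = 11001100110011001100110011001100
  (c & ~d) = 00001100000011000000110000001100
  (~b | (c & ~d)) = 11111111000011001111111100001100
  (d | (~b | (c & ~d))) = 11111111001111111111111100111111
  (~d & a) = 00000000000000001100110011001100
  ((d | (~b | (c & ~d))) & (~d & a)) = 00000000000000001100110000001100

((d | (~b | (c & ~d))) & (~d & a))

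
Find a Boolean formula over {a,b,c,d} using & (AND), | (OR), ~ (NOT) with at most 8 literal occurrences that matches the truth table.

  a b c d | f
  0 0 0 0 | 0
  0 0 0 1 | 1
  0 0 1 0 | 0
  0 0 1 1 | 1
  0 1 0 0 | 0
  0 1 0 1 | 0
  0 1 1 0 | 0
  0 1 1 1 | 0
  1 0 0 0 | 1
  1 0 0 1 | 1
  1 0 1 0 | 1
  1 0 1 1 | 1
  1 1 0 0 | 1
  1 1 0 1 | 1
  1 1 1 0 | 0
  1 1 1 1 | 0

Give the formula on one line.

((~b & d) | ((~c | ~b) & a))

  ~b = 1111000011110000
  (~b & d) = 0101000001010000
  ~c = 1100110011001100
  (~c | ~b) = 1111110011111100
  ((~c | ~b) & a) = 0000000011111100
  ((~b & d) | ((~c | ~b) & a)) = 0101000011111100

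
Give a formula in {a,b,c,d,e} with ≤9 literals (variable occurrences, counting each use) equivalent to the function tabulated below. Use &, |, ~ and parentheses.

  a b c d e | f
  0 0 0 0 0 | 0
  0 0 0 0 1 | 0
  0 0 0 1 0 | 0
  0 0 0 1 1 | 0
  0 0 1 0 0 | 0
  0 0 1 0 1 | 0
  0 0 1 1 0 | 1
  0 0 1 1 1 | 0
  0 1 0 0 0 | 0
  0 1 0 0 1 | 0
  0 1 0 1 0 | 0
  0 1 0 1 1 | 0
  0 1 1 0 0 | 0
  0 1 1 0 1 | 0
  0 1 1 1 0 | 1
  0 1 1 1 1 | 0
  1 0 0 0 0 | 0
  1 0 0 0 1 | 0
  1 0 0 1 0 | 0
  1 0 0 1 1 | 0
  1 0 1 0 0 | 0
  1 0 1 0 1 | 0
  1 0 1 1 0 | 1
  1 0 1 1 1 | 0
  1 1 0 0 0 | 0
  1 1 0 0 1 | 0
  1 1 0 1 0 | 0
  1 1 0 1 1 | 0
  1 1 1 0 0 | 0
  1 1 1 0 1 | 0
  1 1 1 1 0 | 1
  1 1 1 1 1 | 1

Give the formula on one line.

  (a & d) = 00000000000000000011001100110011
  (b & (a & d)) = 00000000000000000000000000110011
  ~e = 10101010101010101010101010101010
  ((b & (a & d)) | ~e) = 10101010101010101010101010111011
  (c & d) = 00000011000000110000001100000011
  (((b & (a & d)) | ~e) & (c & d)) = 00000010000000100000001000000011

(((b & (a & d)) | ~e) & (c & d))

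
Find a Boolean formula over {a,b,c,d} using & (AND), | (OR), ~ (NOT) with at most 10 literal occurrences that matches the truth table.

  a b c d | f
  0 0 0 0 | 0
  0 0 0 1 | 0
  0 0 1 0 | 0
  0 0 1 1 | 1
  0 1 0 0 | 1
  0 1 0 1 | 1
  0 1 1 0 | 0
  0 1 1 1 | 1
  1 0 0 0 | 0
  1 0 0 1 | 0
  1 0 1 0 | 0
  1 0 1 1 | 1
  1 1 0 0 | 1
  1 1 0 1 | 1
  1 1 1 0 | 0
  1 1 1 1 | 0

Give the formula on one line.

((~c & b) | (((~b & d) | (~d | ~a)) & (c & d)))

  ~c = 1100110011001100
  (~c & b) = 0000110000001100
  ~b = 1111000011110000
  (~b & d) = 0101000001010000
  ~d = 1010101010101010
  ~a = 1111111100000000
  (~d | ~a) = 1111111110101010
  ((~b & d) | (~d | ~a)) = 1111111111111010
  (c & d) = 0001000100010001
  (((~b & d) | (~d | ~a)) & (c & d)) = 0001000100010000
  ((~c & b) | (((~b & d) | (~d | ~a)) & (c & d))) = 0001110100011100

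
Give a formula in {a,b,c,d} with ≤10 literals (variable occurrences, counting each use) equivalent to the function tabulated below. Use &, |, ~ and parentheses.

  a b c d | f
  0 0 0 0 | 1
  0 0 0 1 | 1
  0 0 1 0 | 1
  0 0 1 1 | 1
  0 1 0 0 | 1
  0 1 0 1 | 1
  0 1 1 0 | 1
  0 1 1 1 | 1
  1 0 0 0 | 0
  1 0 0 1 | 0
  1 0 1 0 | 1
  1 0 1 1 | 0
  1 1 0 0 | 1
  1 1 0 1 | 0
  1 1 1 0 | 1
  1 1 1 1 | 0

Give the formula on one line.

  ~a = 1111111100000000
  ~d = 1010101010101010
  (b | ~d) = 1010111110101111
  (c & (b | ~d)) = 0010001100100011
  ~b = 1111000011110000
  (~b & c) = 0011000000110000
  ((c & (b | ~d)) | (~b & c)) = 0011001100110011
  (((c & (b | ~d)) | (~b & c)) | b) = 0011111100111111
  (~d & (((c & (b | ~d)) | (~b & c)) | b)) = 0010101000101010
  (~a | (~d & (((c & (b | ~d)) | (~b & c)) | b))) = 1111111100101010

(~a | (~d & (((c & (b | ~d)) | (~b & c)) | b)))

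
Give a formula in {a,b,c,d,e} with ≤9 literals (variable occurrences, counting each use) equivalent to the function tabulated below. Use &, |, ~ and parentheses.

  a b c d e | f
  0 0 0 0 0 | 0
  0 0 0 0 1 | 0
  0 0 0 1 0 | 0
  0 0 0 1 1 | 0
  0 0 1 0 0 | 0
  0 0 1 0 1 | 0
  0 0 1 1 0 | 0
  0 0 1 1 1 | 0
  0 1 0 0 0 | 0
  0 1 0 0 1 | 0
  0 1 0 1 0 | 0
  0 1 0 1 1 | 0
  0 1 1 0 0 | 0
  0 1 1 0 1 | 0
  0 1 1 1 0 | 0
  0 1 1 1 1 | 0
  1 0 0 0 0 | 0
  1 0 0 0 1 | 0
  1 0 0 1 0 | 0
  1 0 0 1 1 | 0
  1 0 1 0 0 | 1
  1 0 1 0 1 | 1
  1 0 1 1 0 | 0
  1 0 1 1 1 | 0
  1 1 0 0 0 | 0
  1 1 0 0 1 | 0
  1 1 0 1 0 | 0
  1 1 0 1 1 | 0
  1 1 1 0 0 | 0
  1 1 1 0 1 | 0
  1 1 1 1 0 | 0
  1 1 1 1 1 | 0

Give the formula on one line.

(((a | e) & ((~e & ~a) | ~b)) & ((c & a) & (a & ~d)))

  (a | e) = 01010101010101011111111111111111
  ~e = 10101010101010101010101010101010
  ~a = 11111111111111110000000000000000
  (~e & ~a) = 10101010101010100000000000000000
  ~b = 11111111000000001111111100000000
  ((~e & ~a) | ~b) = 11111111101010101111111100000000
  ((a | e) & ((~e & ~a) | ~b)) = 01010101000000001111111100000000
  (c & a) = 00000000000000000000111100001111
  ~d = 11001100110011001100110011001100
  (a & ~d) = 00000000000000001100110011001100
  ((c & a) & (a & ~d)) = 00000000000000000000110000001100
  (((a | e) & ((~e & ~a) | ~b)) & ((c & a) & (a & ~d))) = 00000000000000000000110000000000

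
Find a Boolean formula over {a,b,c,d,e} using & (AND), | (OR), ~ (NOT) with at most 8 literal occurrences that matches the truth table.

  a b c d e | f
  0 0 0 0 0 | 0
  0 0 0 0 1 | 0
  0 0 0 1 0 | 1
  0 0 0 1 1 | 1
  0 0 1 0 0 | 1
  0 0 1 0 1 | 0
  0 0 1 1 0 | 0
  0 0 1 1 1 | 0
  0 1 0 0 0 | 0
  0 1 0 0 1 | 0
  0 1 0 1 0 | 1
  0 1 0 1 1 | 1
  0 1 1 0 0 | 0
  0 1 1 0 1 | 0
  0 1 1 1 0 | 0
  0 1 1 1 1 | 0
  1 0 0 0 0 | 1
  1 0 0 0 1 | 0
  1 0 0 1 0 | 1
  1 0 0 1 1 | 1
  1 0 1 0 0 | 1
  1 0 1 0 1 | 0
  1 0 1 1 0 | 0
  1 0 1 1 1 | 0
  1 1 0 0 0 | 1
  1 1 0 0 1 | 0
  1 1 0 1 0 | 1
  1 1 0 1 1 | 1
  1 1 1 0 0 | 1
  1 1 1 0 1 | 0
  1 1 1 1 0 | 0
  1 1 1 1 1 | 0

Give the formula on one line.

((((~e & a) | d) | (~b & c)) & (~c | (~d & ~e)))

  ~e = 10101010101010101010101010101010
  (~e & a) = 00000000000000001010101010101010
  ((~e & a) | d) = 00110011001100111011101110111011
  ~b = 11111111000000001111111100000000
  (~b & c) = 00001111000000000000111100000000
  (((~e & a) | d) | (~b & c)) = 00111111001100111011111110111011
  ~c = 11110000111100001111000011110000
  ~d = 11001100110011001100110011001100
  (~d & ~e) = 10001000100010001000100010001000
  (~c | (~d & ~e)) = 11111000111110001111100011111000
  ((((~e & a) | d) | (~b & c)) & (~c | (~d & ~e))) = 00111000001100001011100010111000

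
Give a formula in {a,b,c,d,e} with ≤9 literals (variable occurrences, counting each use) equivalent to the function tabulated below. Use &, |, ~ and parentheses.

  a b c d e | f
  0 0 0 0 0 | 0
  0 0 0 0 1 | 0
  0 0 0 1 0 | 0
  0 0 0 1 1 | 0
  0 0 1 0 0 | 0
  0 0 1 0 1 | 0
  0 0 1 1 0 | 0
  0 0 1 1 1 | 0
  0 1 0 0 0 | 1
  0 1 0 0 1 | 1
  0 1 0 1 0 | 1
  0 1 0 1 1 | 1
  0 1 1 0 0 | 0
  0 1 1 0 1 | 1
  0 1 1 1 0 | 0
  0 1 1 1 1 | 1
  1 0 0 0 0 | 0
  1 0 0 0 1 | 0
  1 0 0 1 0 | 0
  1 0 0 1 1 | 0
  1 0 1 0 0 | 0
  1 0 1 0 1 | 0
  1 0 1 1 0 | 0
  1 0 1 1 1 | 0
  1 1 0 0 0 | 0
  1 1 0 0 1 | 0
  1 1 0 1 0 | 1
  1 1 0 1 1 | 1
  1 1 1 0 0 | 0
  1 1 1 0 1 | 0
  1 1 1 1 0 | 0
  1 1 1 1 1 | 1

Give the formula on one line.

  ~b = 11111111000000001111111100000000
  (d | ~b) = 11111111001100111111111100110011
  ~a = 11111111111111110000000000000000
  (b & ~a) = 00000000111111110000000000000000
  ((d | ~b) | (b & ~a)) = 11111111111111111111111100110011
  ~c = 11110000111100001111000011110000
  (e | ~c) = 11110101111101011111010111110101
  (((d | ~b) | (b & ~a)) & (e | ~c)) = 11110101111101011111010100110001
  ((((d | ~b) | (b & ~a)) & (e | ~c)) & b) = 00000000111101010000000000110001

((((d | ~b) | (b & ~a)) & (e | ~c)) & b)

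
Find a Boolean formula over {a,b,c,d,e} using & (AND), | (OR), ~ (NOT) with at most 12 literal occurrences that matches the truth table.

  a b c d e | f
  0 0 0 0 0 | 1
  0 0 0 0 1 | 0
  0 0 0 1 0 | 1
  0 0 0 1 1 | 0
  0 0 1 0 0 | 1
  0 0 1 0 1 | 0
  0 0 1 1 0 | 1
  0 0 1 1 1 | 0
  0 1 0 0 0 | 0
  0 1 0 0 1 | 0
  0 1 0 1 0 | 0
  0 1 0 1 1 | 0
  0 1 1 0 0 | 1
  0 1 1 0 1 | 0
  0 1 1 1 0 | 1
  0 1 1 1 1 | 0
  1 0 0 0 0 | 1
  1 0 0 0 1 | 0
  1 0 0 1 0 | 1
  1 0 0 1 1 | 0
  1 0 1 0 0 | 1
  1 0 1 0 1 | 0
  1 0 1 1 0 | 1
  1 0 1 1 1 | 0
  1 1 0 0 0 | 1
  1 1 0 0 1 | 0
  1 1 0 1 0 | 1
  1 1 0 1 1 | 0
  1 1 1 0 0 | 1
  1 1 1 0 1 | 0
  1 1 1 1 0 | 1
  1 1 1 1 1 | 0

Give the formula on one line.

(((c | a) | ((~b & ~c) | (c & ((d | b) | a)))) & ~e)

  (c | a) = 00001111000011111111111111111111
  ~b = 11111111000000001111111100000000
  ~c = 11110000111100001111000011110000
  (~b & ~c) = 11110000000000001111000000000000
  (d | b) = 00110011111111110011001111111111
  ((d | b) | a) = 00110011111111111111111111111111
  (c & ((d | b) | a)) = 00000011000011110000111100001111
  ((~b & ~c) | (c & ((d | b) | a))) = 11110011000011111111111100001111
  ((c | a) | ((~b & ~c) | (c & ((d | b) | a)))) = 11111111000011111111111111111111
  ~e = 10101010101010101010101010101010
  (((c | a) | ((~b & ~c) | (c & ((d | b) | a)))) & ~e) = 10101010000010101010101010101010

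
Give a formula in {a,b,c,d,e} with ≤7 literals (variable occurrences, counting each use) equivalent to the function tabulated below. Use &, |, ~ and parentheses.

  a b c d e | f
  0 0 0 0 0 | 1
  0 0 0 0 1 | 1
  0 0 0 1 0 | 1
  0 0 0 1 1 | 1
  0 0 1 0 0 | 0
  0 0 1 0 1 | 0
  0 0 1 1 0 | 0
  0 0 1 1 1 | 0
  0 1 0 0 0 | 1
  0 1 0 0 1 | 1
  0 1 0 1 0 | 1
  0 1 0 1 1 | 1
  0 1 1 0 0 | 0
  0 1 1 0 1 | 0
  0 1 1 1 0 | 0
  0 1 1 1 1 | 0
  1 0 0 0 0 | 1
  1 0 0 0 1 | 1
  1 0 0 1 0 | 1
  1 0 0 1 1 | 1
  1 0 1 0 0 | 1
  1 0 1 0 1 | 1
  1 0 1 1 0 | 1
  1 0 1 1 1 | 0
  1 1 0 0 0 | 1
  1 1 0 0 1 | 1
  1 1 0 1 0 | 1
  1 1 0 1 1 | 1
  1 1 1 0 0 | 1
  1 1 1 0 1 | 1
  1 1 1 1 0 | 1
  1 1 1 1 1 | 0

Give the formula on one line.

(~c | (a & (c & (~d | ~e))))

  ~c = 11110000111100001111000011110000
  ~d = 11001100110011001100110011001100
  ~e = 10101010101010101010101010101010
  (~d | ~e) = 11101110111011101110111011101110
  (c & (~d | ~e)) = 00001110000011100000111000001110
  (a & (c & (~d | ~e))) = 00000000000000000000111000001110
  (~c | (a & (c & (~d | ~e)))) = 11110000111100001111111011111110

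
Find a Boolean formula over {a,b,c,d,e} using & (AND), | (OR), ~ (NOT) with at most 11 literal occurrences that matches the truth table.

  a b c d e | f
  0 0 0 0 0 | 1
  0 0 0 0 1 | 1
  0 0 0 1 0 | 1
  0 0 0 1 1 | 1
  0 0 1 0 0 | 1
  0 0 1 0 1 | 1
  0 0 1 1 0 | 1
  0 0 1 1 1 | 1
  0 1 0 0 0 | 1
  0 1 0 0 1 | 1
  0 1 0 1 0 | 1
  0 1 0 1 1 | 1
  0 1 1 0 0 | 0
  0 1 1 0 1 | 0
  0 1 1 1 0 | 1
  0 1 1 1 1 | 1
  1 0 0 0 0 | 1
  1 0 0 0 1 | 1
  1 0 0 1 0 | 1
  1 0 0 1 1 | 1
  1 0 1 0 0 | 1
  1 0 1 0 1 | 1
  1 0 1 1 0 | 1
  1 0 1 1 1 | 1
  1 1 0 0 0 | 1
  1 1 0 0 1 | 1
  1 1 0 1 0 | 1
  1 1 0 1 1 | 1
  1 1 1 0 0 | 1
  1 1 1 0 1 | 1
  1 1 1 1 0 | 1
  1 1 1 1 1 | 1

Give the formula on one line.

  (d | a) = 00110011001100111111111111111111
  ~c = 11110000111100001111000011110000
  ~e = 10101010101010101010101010101010
  (~c | ~e) = 11111010111110101111101011111010
  ((~c | ~e) | d) = 11111011111110111111101111111011
  (e | ~c) = 11110101111101011111010111110101
  (((~c | ~e) | d) & (e | ~c)) = 11110001111100011111000111110001
  ~b = 11111111000000001111111100000000
  (a | ~b) = 11111111000000001111111111111111
  ((((~c | ~e) | d) & (e | ~c)) | (a | ~b)) = 11111111111100011111111111111111
  ((d | a) | ((((~c | ~e) | d) & (e | ~c)) | (a | ~b))) = 11111111111100111111111111111111

((d | a) | ((((~c | ~e) | d) & (e | ~c)) | (a | ~b)))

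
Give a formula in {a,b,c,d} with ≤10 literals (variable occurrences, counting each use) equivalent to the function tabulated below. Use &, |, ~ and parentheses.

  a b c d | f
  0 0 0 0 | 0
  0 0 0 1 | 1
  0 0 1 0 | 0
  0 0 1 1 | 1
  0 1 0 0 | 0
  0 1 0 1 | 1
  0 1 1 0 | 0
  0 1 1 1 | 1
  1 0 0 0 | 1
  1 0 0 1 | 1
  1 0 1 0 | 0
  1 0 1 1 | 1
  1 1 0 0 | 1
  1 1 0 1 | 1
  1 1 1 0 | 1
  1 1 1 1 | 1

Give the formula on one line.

  ~d = 1010101010101010
  (~d | b) = 1010111110101111
  ~c = 1100110011001100
  (d | b) = 0101111101011111
  (~c | (d | b)) = 1101111111011111
  ((~d | b) & (~c | (d | b))) = 1000111110001111
  (a & ((~d | b) & (~c | (d | b)))) = 0000000010001111
  (d | (a & ((~d | b) & (~c | (d | b))))) = 0101010111011111
  (a & (d | (a & ((~d | b) & (~c | (d | b)))))) = 0000000011011111
  ((a & (d | (a & ((~d | b) & (~c | (d | b)))))) | d) = 0101010111011111

((a & (d | (a & ((~d | b) & (~c | (d | b)))))) | d)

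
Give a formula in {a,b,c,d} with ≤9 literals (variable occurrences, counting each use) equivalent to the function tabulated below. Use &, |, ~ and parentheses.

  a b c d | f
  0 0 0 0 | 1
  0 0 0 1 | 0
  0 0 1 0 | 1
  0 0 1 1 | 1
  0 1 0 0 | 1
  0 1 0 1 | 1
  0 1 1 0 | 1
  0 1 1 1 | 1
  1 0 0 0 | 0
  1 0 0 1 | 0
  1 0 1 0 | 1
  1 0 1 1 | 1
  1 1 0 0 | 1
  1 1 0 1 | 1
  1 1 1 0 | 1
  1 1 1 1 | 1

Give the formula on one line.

((((((b & d) | (~a & ~c)) | d) & ~d) | b) | c)

  (b & d) = 0000010100000101
  ~a = 1111111100000000
  ~c = 1100110011001100
  (~a & ~c) = 1100110000000000
  ((b & d) | (~a & ~c)) = 1100110100000101
  (((b & d) | (~a & ~c)) | d) = 1101110101010101
  ~d = 1010101010101010
  ((((b & d) | (~a & ~c)) | d) & ~d) = 1000100000000000
  (((((b & d) | (~a & ~c)) | d) & ~d) | b) = 1000111100001111
  ((((((b & d) | (~a & ~c)) | d) & ~d) | b) | c) = 1011111100111111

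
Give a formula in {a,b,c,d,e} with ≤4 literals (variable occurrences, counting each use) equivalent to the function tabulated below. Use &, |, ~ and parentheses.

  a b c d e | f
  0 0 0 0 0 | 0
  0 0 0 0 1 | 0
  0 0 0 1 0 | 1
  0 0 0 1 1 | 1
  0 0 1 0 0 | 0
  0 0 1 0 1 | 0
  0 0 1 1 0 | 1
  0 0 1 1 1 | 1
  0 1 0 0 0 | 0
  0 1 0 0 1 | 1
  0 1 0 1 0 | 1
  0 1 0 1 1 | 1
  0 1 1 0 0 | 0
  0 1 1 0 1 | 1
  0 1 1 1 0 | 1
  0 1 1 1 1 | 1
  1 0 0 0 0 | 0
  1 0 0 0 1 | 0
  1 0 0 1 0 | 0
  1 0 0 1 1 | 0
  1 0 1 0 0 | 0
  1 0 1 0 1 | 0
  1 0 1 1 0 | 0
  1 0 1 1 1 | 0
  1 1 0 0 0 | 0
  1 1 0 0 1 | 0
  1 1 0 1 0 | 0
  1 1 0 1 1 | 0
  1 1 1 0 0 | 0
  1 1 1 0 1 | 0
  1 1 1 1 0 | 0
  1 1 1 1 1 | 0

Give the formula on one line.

(((e & b) | d) & ~a)

  (e & b) = 00000000010101010000000001010101
  ((e & b) | d) = 00110011011101110011001101110111
  ~a = 11111111111111110000000000000000
  (((e & b) | d) & ~a) = 00110011011101110000000000000000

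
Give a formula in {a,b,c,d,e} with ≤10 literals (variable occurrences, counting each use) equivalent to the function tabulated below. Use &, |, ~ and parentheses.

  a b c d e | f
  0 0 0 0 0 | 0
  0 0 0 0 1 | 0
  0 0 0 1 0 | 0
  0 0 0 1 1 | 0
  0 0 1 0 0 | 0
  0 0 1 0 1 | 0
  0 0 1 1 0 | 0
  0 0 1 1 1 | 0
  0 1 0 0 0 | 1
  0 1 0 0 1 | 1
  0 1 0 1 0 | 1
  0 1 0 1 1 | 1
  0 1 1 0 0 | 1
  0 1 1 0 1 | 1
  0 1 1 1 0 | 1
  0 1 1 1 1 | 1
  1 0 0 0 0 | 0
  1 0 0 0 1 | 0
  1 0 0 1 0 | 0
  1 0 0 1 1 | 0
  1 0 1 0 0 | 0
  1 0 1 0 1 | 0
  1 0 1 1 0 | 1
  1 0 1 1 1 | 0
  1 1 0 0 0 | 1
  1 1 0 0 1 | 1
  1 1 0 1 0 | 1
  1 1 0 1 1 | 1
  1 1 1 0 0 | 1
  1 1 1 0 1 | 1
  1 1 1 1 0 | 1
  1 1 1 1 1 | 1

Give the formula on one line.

  ~c = 11110000111100001111000011110000
  (e & ~c) = 01010000010100000101000001010000
  (a & c) = 00000000000000000000111100001111
  ((e & ~c) | (a & c)) = 01010000010100000101111101011111
  ~d = 11001100110011001100110011001100
  (((e & ~c) | (a & c)) | ~d) = 11011100110111001101111111011111
  ~e = 10101010101010101010101010101010
  ((((e & ~c) | (a & c)) | ~d) & ~e) = 10001000100010001000101010001010
  (((((e & ~c) | (a & c)) | ~d) & ~e) & d) = 00000000000000000000001000000010
  (b | (((((e & ~c) | (a & c)) | ~d) & ~e) & d)) = 00000000111111110000001011111111

(b | (((((e & ~c) | (a & c)) | ~d) & ~e) & d))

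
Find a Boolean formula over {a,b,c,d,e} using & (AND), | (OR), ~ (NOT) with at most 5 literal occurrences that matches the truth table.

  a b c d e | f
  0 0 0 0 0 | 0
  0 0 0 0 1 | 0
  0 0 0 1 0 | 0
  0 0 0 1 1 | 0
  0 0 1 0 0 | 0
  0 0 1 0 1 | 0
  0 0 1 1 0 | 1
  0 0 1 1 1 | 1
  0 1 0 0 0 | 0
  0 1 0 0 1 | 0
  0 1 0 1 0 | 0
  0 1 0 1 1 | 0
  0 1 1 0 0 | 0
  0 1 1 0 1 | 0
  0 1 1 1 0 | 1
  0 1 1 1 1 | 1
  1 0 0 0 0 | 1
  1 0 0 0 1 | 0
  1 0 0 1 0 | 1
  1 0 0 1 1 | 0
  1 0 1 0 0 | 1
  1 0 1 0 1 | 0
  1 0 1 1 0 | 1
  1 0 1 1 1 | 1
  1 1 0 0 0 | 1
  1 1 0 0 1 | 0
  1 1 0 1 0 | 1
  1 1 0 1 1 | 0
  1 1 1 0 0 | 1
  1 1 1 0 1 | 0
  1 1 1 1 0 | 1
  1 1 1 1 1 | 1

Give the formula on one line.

  ~e = 10101010101010101010101010101010
  (a & ~e) = 00000000000000001010101010101010
  (d & c) = 00000011000000110000001100000011
  ((a & ~e) | (d & c)) = 00000011000000111010101110101011

((a & ~e) | (d & c))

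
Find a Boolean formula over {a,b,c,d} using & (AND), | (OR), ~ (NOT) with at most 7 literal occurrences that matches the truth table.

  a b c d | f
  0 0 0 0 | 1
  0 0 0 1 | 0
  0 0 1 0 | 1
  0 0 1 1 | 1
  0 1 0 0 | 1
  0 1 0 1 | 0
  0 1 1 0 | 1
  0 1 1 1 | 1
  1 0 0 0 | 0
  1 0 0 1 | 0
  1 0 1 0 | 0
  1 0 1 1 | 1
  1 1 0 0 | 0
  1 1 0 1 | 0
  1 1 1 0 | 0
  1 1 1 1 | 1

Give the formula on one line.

(((a & d) | ~a) & (c | ~d))

  (a & d) = 0000000001010101
  ~a = 1111111100000000
  ((a & d) | ~a) = 1111111101010101
  ~d = 1010101010101010
  (c | ~d) = 1011101110111011
  (((a & d) | ~a) & (c | ~d)) = 1011101100010001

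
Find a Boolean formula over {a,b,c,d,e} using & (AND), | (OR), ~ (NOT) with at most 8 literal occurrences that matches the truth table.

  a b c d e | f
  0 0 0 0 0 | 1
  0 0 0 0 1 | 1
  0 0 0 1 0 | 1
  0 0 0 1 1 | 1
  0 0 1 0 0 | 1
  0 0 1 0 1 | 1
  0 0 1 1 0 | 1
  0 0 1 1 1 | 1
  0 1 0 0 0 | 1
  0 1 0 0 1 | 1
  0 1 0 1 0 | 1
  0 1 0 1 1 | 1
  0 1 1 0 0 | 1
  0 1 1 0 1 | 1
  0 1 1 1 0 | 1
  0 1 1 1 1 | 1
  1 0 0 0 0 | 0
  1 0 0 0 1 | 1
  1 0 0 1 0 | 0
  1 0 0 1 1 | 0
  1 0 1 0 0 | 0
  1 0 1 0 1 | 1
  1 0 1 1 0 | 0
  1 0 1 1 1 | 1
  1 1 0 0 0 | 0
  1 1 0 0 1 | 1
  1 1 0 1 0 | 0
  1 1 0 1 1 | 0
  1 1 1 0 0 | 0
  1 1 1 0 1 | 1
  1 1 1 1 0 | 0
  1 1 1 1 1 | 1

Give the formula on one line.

  ~c = 11110000111100001111000011110000
  ~d = 11001100110011001100110011001100
  (~c & ~d) = 11000000110000001100000011000000
  (c | (~c & ~d)) = 11001111110011111100111111001111
  ((c | (~c & ~d)) & e) = 01000101010001010100010101000101
  ~a = 11111111111111110000000000000000
  (((c | (~c & ~d)) & e) | ~a) = 11111111111111110100010101000101

(((c | (~c & ~d)) & e) | ~a)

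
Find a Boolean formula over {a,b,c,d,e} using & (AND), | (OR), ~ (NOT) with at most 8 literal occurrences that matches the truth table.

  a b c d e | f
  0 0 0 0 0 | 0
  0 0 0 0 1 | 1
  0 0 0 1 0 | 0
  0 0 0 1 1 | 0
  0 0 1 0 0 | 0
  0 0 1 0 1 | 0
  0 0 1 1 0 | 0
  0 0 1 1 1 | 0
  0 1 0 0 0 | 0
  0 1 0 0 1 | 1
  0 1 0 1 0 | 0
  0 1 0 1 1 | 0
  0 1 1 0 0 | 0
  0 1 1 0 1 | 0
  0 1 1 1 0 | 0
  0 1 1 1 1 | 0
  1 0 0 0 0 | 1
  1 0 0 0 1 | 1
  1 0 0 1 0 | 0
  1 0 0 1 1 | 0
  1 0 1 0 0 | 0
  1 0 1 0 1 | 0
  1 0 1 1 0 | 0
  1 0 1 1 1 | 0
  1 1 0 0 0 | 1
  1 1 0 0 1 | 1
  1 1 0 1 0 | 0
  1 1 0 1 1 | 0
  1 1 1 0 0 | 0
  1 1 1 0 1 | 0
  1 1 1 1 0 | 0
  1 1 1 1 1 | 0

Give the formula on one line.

((~c & ((~e | ~d) & (~a | (~d | e)))) & (a | e))

  ~c = 11110000111100001111000011110000
  ~e = 10101010101010101010101010101010
  ~d = 11001100110011001100110011001100
  (~e | ~d) = 11101110111011101110111011101110
  ~a = 11111111111111110000000000000000
  (~d | e) = 11011101110111011101110111011101
  (~a | (~d | e)) = 11111111111111111101110111011101
  ((~e | ~d) & (~a | (~d | e))) = 11101110111011101100110011001100
  (~c & ((~e | ~d) & (~a | (~d | e)))) = 11100000111000001100000011000000
  (a | e) = 01010101010101011111111111111111
  ((~c & ((~e | ~d) & (~a | (~d | e)))) & (a | e)) = 01000000010000001100000011000000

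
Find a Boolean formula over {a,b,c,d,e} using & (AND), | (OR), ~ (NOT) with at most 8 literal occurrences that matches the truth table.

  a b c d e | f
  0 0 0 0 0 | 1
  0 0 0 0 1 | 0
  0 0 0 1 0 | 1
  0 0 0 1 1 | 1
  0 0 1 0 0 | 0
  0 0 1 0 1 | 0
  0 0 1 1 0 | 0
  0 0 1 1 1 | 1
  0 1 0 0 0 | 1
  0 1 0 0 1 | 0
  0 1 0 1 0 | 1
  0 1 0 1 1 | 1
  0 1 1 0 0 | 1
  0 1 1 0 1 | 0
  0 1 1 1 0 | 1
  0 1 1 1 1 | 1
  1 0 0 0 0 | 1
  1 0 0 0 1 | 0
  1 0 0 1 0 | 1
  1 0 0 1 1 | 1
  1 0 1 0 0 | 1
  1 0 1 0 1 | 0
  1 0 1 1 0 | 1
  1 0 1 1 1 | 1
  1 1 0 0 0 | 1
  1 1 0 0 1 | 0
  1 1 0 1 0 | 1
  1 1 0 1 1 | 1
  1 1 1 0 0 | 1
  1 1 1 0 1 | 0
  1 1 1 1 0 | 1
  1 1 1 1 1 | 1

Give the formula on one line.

  ~e = 10101010101010101010101010101010
  (~e | d) = 10111011101110111011101110111011
  (e & d) = 00010001000100010001000100010001
  ~c = 11110000111100001111000011110000
  (~c | a) = 11110000111100001111111111111111
  ((e & d) | (~c | a)) = 11110001111100011111111111111111
  (((e & d) | (~c | a)) | b) = 11110001111111111111111111111111
  ((~e | d) & (((e & d) | (~c | a)) | b)) = 10110001101110111011101110111011

((~e | d) & (((e & d) | (~c | a)) | b))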